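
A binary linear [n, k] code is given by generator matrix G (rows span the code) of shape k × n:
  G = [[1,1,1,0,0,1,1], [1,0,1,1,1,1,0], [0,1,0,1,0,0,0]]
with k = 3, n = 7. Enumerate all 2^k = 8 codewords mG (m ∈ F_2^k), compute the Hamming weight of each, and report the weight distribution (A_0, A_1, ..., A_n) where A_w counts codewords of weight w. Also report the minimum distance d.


Weight distribution: A_0 = 1, A_2 = 2, A_4 = 1, A_5 = 4. Minimum distance d = 2.

Enumerate all 2^3 = 8 messages m ∈ F_2^3.
For each, compute codeword c = mG in F_2^7, then tally its weight.
  m = 000 → c = 0000000, weight = 0.
  m = 100 → c = 1110011, weight = 5.
  m = 010 → c = 1011110, weight = 5.
  m = 110 → c = 0101101, weight = 4.
  m = 001 → c = 0101000, weight = 2.
  m = 101 → c = 1011011, weight = 5.
  m = 011 → c = 1110110, weight = 5.
  m = 111 → c = 0000101, weight = 2.
Tally weights:
  weight 0: 1 codewords.
  weight 2: 2 codewords.
  weight 4: 1 codewords.
  weight 5: 4 codewords.
Minimum distance d = smallest w > 0 with A_w > 0 = 2.
Sanity: Σ A_w = 8 = 2^3 = 8 ✓.


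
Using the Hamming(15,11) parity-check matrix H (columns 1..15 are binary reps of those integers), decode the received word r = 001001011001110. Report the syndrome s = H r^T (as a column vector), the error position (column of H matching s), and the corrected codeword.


s = (1, 0, 1, 1)^T, error position = 11, corrected codeword c = 001001011011110

Compute s = H r^T mod 2 one row at a time:
  s_1 = 1 + 1 + 0 + 0 + 1 + 1 + 1 + 0 = 5 ≡ 1 (mod 2).
  s_2 = 0 + 0 + 1 + 0 + 1 + 1 + 1 + 0 = 4 ≡ 0 (mod 2).
  s_3 = 0 + 1 + 1 + 0 + 0 + 0 + 1 + 0 = 3 ≡ 1 (mod 2).
  s_4 = 0 + 1 + 0 + 0 + 1 + 0 + 1 + 0 = 3 ≡ 1 (mod 2).
s = (1, 0, 1, 1)^T — this equals column 11 of H (binary 1011), so error is at position 11.
Correct: flip bit 11 of r = 001001011001110 to get c = 001001011011110.


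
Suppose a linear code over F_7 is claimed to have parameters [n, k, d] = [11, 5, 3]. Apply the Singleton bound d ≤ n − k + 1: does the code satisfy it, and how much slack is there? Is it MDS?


Singleton RHS = n − k + 1 = 7, slack = 4, bound satisfied, not MDS.

Singleton bound: d ≤ n − k + 1.
Here n = 11, k = 5, so n − k + 1 = 7.
Given d = 3, check d ≤ 7: YES.
Slack = (n − k + 1) − d = 4.
The code is NOT MDS (slack = 4 > 0).
Description: the claimed parameters are [11, 5, 3]_7; such a code would be non-MDS.


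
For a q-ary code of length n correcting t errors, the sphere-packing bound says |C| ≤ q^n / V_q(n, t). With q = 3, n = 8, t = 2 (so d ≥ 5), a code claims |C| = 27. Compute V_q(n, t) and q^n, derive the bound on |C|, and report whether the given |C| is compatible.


V_q(n, t) = 129, q^n = 6561, Hamming bound = 50, |C| = 27 ≤ bound (satisfied).

Step 1: Compute V_q(n, t) = Σ_{j=0}^2 C(n, j) (q−1)^j.
  j = 0: C(8,0)·(2)^0 = 1·1 = 1.
  j = 1: C(8,1)·(2)^1 = 8·2 = 16.
  j = 2: C(8,2)·(2)^2 = 28·4 = 112.
  V_q(n, t) = 1 + 16 + 112 = 129.
Step 2: q^n = 3^8 = 6561.
Step 3: Hamming bound ⌊q^n / V_q(n,t)⌋ = ⌊6561/129⌋ = 50.
Step 4: Compare |C| = 27 to 50: satisfied.
The claimed |C| lies below the Hamming bound.


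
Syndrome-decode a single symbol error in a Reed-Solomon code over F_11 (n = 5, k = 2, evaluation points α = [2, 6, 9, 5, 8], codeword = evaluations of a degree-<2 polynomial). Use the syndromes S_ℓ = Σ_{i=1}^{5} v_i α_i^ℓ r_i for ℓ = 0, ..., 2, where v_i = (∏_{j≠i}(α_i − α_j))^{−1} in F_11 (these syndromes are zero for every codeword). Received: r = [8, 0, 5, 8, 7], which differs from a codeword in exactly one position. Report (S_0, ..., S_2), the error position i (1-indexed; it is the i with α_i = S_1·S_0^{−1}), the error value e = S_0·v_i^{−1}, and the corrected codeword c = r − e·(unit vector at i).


S = (9, 1, 5), error at position 4, error magnitude e = 6, c = [8, 0, 5, 2, 7].

Step 1: column multipliers v_i = (∏_{j≠i}(α_i − α_j))^{−1} mod 11.
  i = 1 (α = 2): (2−6)(2−9)(2−5)(2−8) = (−4)·(−7)·(−3)·(−6) = 504 ≡ 9, so v_1 = 9^{−1} = 5 (mod 11).
  i = 2 (α = 6): (6−2)(6−9)(6−5)(6−8) = 4·(−3)·1·(−2) = 24 ≡ 2, so v_2 = 2^{−1} = 6 (mod 11).
  i = 3 (α = 9): (9−2)(9−6)(9−5)(9−8) = 7·3·4·1 = 84 ≡ 7, so v_3 = 7^{−1} = 8 (mod 11).
  i = 4 (α = 5): (5−2)(5−6)(5−9)(5−8) = 3·(−1)·(−4)·(−3) = −36 ≡ 8, so v_4 = 8^{−1} = 7 (mod 11).
  i = 5 (α = 8): (8−2)(8−6)(8−9)(8−5) = 6·2·(−1)·3 = −36 ≡ 8, so v_5 = 8^{−1} = 7 (mod 11).
  v = [5, 6, 8, 7, 7].
Step 2: syndromes of r = [8, 0, 5, 8, 7] (all sums mod 11).
  S_0 = Σ v_i r_i = 5·8 + 6·0 + 8·5 + 7·8 + 7·7 = 185 ≡ 9.
  S_1 = Σ v_i α_i r_i = 5·2·8 + 6·6·0 + 8·9·5 + 7·5·8 + 7·8·7 = 1112 ≡ 1.
  α_i^2 mod 11 = [4, 3, 4, 3, 9].
  S_2 = Σ v_i α_i^2 r_i = 5·4·8 + 6·3·0 + 8·4·5 + 7·3·8 + 7·9·7 = 929 ≡ 5.
  S = (9, 1, 5) ≠ 0, so r is not a codeword (an error is present).
Step 3: locate the error. For a single error e at position i, S_ℓ = v_i·e·α_i^ℓ, so α_err = S_1/S_0.
  S_0^{−1} = 9^{−1} = 5 (mod 11), so α_err = 1·5 = 5 ≡ 5 = α_4. Error position i = 4.
  Consistency check: S_2/S_1 = 5·1 = 5 ≡ 5 = α_err ✓ (single-error assumption holds).
Step 4: error magnitude e = S_0/v_4 = S_0·∏_{j≠4}(α_4 − α_j) = 9·8 = 72 ≡ 6 (mod 11).
Step 5: correct position 4: c_4 = r_4 − e = 8 − 6 ≡ 2 (mod 11). Hence c = [8, 0, 5, 2, 7].
  Check: interpolating c through the α_i gives m(x) = 1 + 9·x (degree < 2) with m(α_i) = c_i for every i, so c is indeed a codeword.


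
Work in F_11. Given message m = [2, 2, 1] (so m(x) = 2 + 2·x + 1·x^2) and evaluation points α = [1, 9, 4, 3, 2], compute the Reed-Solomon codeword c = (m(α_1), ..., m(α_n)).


c = [5, 2, 4, 6, 10]

Message polynomial: m(x) = 2 + 2·x + 1·x^2 (mod 11).
For each evaluation point α_i, compute m(α_i) mod 11:
  α_1 = 1: Horner steps 1 → 3 → 5, so m(1) = 5.
  α_2 = 9: Horner steps 1 → 0 → 2, so m(9) = 2.
  α_3 = 4: Horner steps 1 → 6 → 4, so m(4) = 4.
  α_4 = 3: Horner steps 1 → 5 → 6, so m(3) = 6.
  α_5 = 2: Horner steps 1 → 4 → 10, so m(2) = 10.
Codeword c = [5, 2, 4, 6, 10] ∈ F_11^5.


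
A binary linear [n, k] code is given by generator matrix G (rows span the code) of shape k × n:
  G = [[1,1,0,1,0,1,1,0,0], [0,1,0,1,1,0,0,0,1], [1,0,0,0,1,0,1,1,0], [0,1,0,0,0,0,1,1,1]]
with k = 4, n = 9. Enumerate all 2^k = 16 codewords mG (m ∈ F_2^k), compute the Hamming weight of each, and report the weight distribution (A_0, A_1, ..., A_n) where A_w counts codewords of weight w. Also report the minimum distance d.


Weight distribution: A_0 = 1, A_2 = 1, A_3 = 2, A_4 = 5, A_5 = 6, A_6 = 1. Minimum distance d = 2.

Enumerate all 2^4 = 16 messages m ∈ F_2^4.
For each, compute codeword c = mG in F_2^9, then tally its weight.
  m = 0000 → c = 000000000, weight = 0.
  m = 1000 → c = 110101100, weight = 5.
  m = 0100 → c = 010110001, weight = 4.
  m = 1100 → c = 100011101, weight = 5.
  m = 0010 → c = 100010110, weight = 4.
  m = 1010 → c = 010111010, weight = 5.
  m = 0110 → c = 110100111, weight = 6.
  m = 1110 → c = 000001011, weight = 3.
  m = 0001 → c = 010000111, weight = 4.
  m = 1001 → c = 100101011, weight = 5.
  m = 0101 → c = 000110110, weight = 4.
  m = 1101 → c = 110011010, weight = 5.
  m = 0011 → c = 110010001, weight = 4.
  m = 1011 → c = 000111101, weight = 5.
  m = 0111 → c = 100100000, weight = 2.
  m = 1111 → c = 010001100, weight = 3.
Tally weights:
  weight 0: 1 codewords.
  weight 2: 1 codewords.
  weight 3: 2 codewords.
  weight 4: 5 codewords.
  weight 5: 6 codewords.
  weight 6: 1 codewords.
Minimum distance d = smallest w > 0 with A_w > 0 = 2.
Sanity: Σ A_w = 16 = 2^4 = 16 ✓.


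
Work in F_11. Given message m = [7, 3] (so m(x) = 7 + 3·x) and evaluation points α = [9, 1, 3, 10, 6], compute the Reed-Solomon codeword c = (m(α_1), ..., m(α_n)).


c = [1, 10, 5, 4, 3]

Message polynomial: m(x) = 7 + 3·x (mod 11).
For each evaluation point α_i, compute m(α_i) mod 11:
  α_1 = 9: Horner steps 3 → 1, so m(9) = 1.
  α_2 = 1: Horner steps 3 → 10, so m(1) = 10.
  α_3 = 3: Horner steps 3 → 5, so m(3) = 5.
  α_4 = 10: Horner steps 3 → 4, so m(10) = 4.
  α_5 = 6: Horner steps 3 → 3, so m(6) = 3.
Codeword c = [1, 10, 5, 4, 3] ∈ F_11^5.


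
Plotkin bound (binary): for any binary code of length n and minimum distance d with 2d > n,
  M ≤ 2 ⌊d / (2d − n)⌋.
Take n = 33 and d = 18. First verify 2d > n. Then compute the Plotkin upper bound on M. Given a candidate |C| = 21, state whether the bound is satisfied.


Plotkin bound M ≤ 12; given |C| = 21 > bound (violated).

Check applicability: 2d = 36, n = 33.
2d − n = 3 > 0, so Plotkin applies.
Compute d/(2d−n) = 18/3 ≈ 6.0000.
⌊d/(2d−n)⌋ = 6.
Plotkin bound: M ≤ 2·6 = 12.
Given |C| = 21, check: VIOLATED.
This |C| is above the Plotkin bound, so no binary code with n = 33, d = 18 and 21 codewords exists.


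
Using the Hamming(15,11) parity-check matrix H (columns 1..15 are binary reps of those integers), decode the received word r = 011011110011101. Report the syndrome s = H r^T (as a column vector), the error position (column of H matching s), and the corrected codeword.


s = (1, 0, 0, 0)^T, error position = 8, corrected codeword c = 011011100011101

Compute s = H r^T mod 2 one row at a time:
  s_1 = 1 + 0 + 0 + 1 + 1 + 1 + 0 + 1 = 5 ≡ 1 (mod 2).
  s_2 = 0 + 1 + 1 + 1 + 1 + 1 + 0 + 1 = 6 ≡ 0 (mod 2).
  s_3 = 1 + 1 + 1 + 1 + 0 + 1 + 0 + 1 = 6 ≡ 0 (mod 2).
  s_4 = 0 + 1 + 1 + 1 + 0 + 1 + 1 + 1 = 6 ≡ 0 (mod 2).
s = (1, 0, 0, 0)^T — this equals column 8 of H (binary 1000), so error is at position 8.
Correct: flip bit 8 of r = 011011110011101 to get c = 011011100011101.


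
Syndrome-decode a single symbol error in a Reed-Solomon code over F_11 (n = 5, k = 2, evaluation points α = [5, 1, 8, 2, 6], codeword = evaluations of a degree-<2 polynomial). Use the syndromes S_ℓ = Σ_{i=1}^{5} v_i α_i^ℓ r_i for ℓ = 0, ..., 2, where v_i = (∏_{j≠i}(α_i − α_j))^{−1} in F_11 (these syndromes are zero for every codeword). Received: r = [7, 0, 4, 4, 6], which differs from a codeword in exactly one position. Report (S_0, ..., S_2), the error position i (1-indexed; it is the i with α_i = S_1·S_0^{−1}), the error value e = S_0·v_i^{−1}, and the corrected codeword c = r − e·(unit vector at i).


S = (1, 2, 4), error at position 4, error magnitude e = 5, c = [7, 0, 4, 10, 6].

Step 1: column multipliers v_i = (∏_{j≠i}(α_i − α_j))^{−1} mod 11.
  i = 1 (α = 5): (5−1)(5−8)(5−2)(5−6) = 4·(−3)·3·(−1) = 36 ≡ 3, so v_1 = 3^{−1} = 4 (mod 11).
  i = 2 (α = 1): (1−5)(1−8)(1−2)(1−6) = (−4)·(−7)·(−1)·(−5) = 140 ≡ 8, so v_2 = 8^{−1} = 7 (mod 11).
  i = 3 (α = 8): (8−5)(8−1)(8−2)(8−6) = 3·7·6·2 = 252 ≡ 10, so v_3 = 10^{−1} = 10 (mod 11).
  i = 4 (α = 2): (2−5)(2−1)(2−8)(2−6) = (−3)·1·(−6)·(−4) = −72 ≡ 5, so v_4 = 5^{−1} = 9 (mod 11).
  i = 5 (α = 6): (6−5)(6−1)(6−8)(6−2) = 1·5·(−2)·4 = −40 ≡ 4, so v_5 = 4^{−1} = 3 (mod 11).
  v = [4, 7, 10, 9, 3].
Step 2: syndromes of r = [7, 0, 4, 4, 6] (all sums mod 11).
  S_0 = Σ v_i r_i = 4·7 + 7·0 + 10·4 + 9·4 + 3·6 = 122 ≡ 1.
  S_1 = Σ v_i α_i r_i = 4·5·7 + 7·1·0 + 10·8·4 + 9·2·4 + 3·6·6 = 640 ≡ 2.
  α_i^2 mod 11 = [3, 1, 9, 4, 3].
  S_2 = Σ v_i α_i^2 r_i = 4·3·7 + 7·1·0 + 10·9·4 + 9·4·4 + 3·3·6 = 642 ≡ 4.
  S = (1, 2, 4) ≠ 0, so r is not a codeword (an error is present).
Step 3: locate the error. For a single error e at position i, S_ℓ = v_i·e·α_i^ℓ, so α_err = S_1/S_0.
  S_0^{−1} = 1^{−1} = 1 (mod 11), so α_err = 2·1 = 2 ≡ 2 = α_4. Error position i = 4.
  Consistency check: S_2/S_1 = 4·6 = 24 ≡ 2 = α_err ✓ (single-error assumption holds).
Step 4: error magnitude e = S_0/v_4 = S_0·∏_{j≠4}(α_4 − α_j) = 1·5 = 5 ≡ 5 (mod 11).
Step 5: correct position 4: c_4 = r_4 − e = 4 − 5 ≡ 10 (mod 11). Hence c = [7, 0, 4, 10, 6].
  Check: interpolating c through the α_i gives m(x) = 1 + 10·x (degree < 2) with m(α_i) = c_i for every i, so c is indeed a codeword.


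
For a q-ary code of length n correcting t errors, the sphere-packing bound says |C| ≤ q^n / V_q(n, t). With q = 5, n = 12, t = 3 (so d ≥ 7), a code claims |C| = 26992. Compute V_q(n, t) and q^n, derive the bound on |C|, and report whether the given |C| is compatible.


V_q(n, t) = 15185, q^n = 244140625, Hamming bound = 16077, |C| = 26992 > bound (violated).

Step 1: Compute V_q(n, t) = Σ_{j=0}^3 C(n, j) (q−1)^j.
  j = 0: C(12,0)·(4)^0 = 1·1 = 1.
  j = 1: C(12,1)·(4)^1 = 12·4 = 48.
  j = 2: C(12,2)·(4)^2 = 66·16 = 1056.
  j = 3: C(12,3)·(4)^3 = 220·64 = 14080.
  V_q(n, t) = 1 + 48 + 1056 + 14080 = 15185.
Step 2: q^n = 5^12 = 244140625.
Step 3: Hamming bound ⌊q^n / V_q(n,t)⌋ = ⌊244140625/15185⌋ = 16077.
Step 4: Compare |C| = 26992 to 16077: violated.
The claimed |C| lies above the Hamming bound, so no 5-ary code of length 12 with d ≥ 7 can have 26992 codewords.


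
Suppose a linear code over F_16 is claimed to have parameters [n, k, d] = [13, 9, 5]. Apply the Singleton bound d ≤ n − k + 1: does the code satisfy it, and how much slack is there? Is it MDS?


Singleton RHS = n − k + 1 = 5, slack = 0, bound satisfied, MDS.

Singleton bound: d ≤ n − k + 1.
Here n = 13, k = 9, so n − k + 1 = 5.
Given d = 5, check d ≤ 5: YES.
Slack = (n − k + 1) − d = 0.
The code is MDS (slack = 0).
Description: the claimed parameters are [13, 9, 5]_16; such a code would be MDS (meets Singleton bound).


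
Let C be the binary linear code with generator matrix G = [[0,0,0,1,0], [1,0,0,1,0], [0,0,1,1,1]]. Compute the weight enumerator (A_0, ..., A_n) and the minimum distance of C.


Weight distribution: A_0 = 1, A_1 = 2, A_2 = 2, A_3 = 2, A_4 = 1. Minimum distance d = 1.

Enumerate all 2^3 = 8 messages m ∈ F_2^3.
For each, compute codeword c = mG in F_2^5, then tally its weight.
  m = 000 → c = 00000, weight = 0.
  m = 100 → c = 00010, weight = 1.
  m = 010 → c = 10010, weight = 2.
  m = 110 → c = 10000, weight = 1.
  m = 001 → c = 00111, weight = 3.
  m = 101 → c = 00101, weight = 2.
  m = 011 → c = 10101, weight = 3.
  m = 111 → c = 10111, weight = 4.
Tally weights:
  weight 0: 1 codewords.
  weight 1: 2 codewords.
  weight 2: 2 codewords.
  weight 3: 2 codewords.
  weight 4: 1 codewords.
Minimum distance d = smallest w > 0 with A_w > 0 = 1.
Sanity: Σ A_w = 8 = 2^3 = 8 ✓.


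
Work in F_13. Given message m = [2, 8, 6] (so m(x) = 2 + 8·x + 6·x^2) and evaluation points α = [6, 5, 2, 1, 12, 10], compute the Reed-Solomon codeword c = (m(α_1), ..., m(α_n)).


c = [6, 10, 3, 3, 0, 6]

Message polynomial: m(x) = 2 + 8·x + 6·x^2 (mod 13).
For each evaluation point α_i, compute m(α_i) mod 13:
  α_1 = 6: Horner steps 6 → 5 → 6, so m(6) = 6.
  α_2 = 5: Horner steps 6 → 12 → 10, so m(5) = 10.
  α_3 = 2: Horner steps 6 → 7 → 3, so m(2) = 3.
  α_4 = 1: Horner steps 6 → 1 → 3, so m(1) = 3.
  α_5 = 12: Horner steps 6 → 2 → 0, so m(12) = 0.
  α_6 = 10: Horner steps 6 → 3 → 6, so m(10) = 6.
Codeword c = [6, 10, 3, 3, 0, 6] ∈ F_13^6.


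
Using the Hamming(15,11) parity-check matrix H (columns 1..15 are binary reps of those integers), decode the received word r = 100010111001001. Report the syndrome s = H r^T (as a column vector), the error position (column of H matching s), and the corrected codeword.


s = (0, 0, 0, 1)^T, error position = 1, corrected codeword c = 000010111001001

Compute s = H r^T mod 2 one row at a time:
  s_1 = 1 + 1 + 0 + 0 + 1 + 0 + 0 + 1 = 4 ≡ 0 (mod 2).
  s_2 = 0 + 1 + 0 + 1 + 1 + 0 + 0 + 1 = 4 ≡ 0 (mod 2).
  s_3 = 0 + 0 + 0 + 1 + 0 + 0 + 0 + 1 = 2 ≡ 0 (mod 2).
  s_4 = 1 + 0 + 1 + 1 + 1 + 0 + 0 + 1 = 5 ≡ 1 (mod 2).
s = (0, 0, 0, 1)^T — this equals column 1 of H (binary 0001), so error is at position 1.
Correct: flip bit 1 of r = 100010111001001 to get c = 000010111001001.


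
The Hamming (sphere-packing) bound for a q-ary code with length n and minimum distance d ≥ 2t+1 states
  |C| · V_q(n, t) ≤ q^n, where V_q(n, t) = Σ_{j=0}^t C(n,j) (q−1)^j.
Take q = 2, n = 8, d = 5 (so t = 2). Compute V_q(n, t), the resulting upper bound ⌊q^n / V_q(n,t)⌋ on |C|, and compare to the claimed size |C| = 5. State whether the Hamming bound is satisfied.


V_q(n, t) = 37, q^n = 256, Hamming bound = 6, |C| = 5 ≤ bound (satisfied).

Step 1: Compute V_q(n, t) = Σ_{j=0}^2 C(n, j) (q−1)^j.
  j = 0: C(8,0)·(1)^0 = 1·1 = 1.
  j = 1: C(8,1)·(1)^1 = 8·1 = 8.
  j = 2: C(8,2)·(1)^2 = 28·1 = 28.
  V_q(n, t) = 1 + 8 + 28 = 37.
Step 2: q^n = 2^8 = 256.
Step 3: Hamming bound ⌊q^n / V_q(n,t)⌋ = ⌊256/37⌋ = 6.
Step 4: Compare |C| = 5 to 6: satisfied.
The claimed |C| lies below the Hamming bound.


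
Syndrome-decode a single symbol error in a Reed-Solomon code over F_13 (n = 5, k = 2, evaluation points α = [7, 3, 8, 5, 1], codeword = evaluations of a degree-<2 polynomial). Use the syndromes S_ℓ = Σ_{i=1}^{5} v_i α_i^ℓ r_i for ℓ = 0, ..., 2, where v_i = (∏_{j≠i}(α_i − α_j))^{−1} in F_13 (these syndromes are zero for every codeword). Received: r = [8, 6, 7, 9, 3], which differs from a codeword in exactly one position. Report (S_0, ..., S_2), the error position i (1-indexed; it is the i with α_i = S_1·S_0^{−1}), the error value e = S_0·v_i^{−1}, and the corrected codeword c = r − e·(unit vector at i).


S = (12, 6, 3), error at position 1, error magnitude e = 9, c = [12, 6, 7, 9, 3].

Step 1: column multipliers v_i = (∏_{j≠i}(α_i − α_j))^{−1} mod 13.
  i = 1 (α = 7): (7−3)(7−8)(7−5)(7−1) = 4·(−1)·2·6 = −48 ≡ 4, so v_1 = 4^{−1} = 10 (mod 13).
  i = 2 (α = 3): (3−7)(3−8)(3−5)(3−1) = (−4)·(−5)·(−2)·2 = −80 ≡ 11, so v_2 = 11^{−1} = 6 (mod 13).
  i = 3 (α = 8): (8−7)(8−3)(8−5)(8−1) = 1·5·3·7 = 105 ≡ 1, so v_3 = 1^{−1} = 1 (mod 13).
  i = 4 (α = 5): (5−7)(5−3)(5−8)(5−1) = (−2)·2·(−3)·4 = 48 ≡ 9, so v_4 = 9^{−1} = 3 (mod 13).
  i = 5 (α = 1): (1−7)(1−3)(1−8)(1−5) = (−6)·(−2)·(−7)·(−4) = 336 ≡ 11, so v_5 = 11^{−1} = 6 (mod 13).
  v = [10, 6, 1, 3, 6].
Step 2: syndromes of r = [8, 6, 7, 9, 3] (all sums mod 13).
  S_0 = Σ v_i r_i = 10·8 + 6·6 + 1·7 + 3·9 + 6·3 = 168 ≡ 12.
  S_1 = Σ v_i α_i r_i = 10·7·8 + 6·3·6 + 1·8·7 + 3·5·9 + 6·1·3 = 877 ≡ 6.
  α_i^2 mod 13 = [10, 9, 12, 12, 1].
  S_2 = Σ v_i α_i^2 r_i = 10·10·8 + 6·9·6 + 1·12·7 + 3·12·9 + 6·1·3 = 1550 ≡ 3.
  S = (12, 6, 3) ≠ 0, so r is not a codeword (an error is present).
Step 3: locate the error. For a single error e at position i, S_ℓ = v_i·e·α_i^ℓ, so α_err = S_1/S_0.
  S_0^{−1} = 12^{−1} = 12 (mod 13), so α_err = 6·12 = 72 ≡ 7 = α_1. Error position i = 1.
  Consistency check: S_2/S_1 = 3·11 = 33 ≡ 7 = α_err ✓ (single-error assumption holds).
Step 4: error magnitude e = S_0/v_1 = S_0·∏_{j≠1}(α_1 − α_j) = 12·4 = 48 ≡ 9 (mod 13).
Step 5: correct position 1: c_1 = r_1 − e = 8 − 9 ≡ 12 (mod 13). Hence c = [12, 6, 7, 9, 3].
  Check: interpolating c through the α_i gives m(x) = 8 + 8·x (degree < 2) with m(α_i) = c_i for every i, so c is indeed a codeword.


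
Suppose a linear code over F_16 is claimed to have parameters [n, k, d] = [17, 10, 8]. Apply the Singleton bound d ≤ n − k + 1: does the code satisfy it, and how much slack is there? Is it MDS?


Singleton RHS = n − k + 1 = 8, slack = 0, bound satisfied, MDS.

Singleton bound: d ≤ n − k + 1.
Here n = 17, k = 10, so n − k + 1 = 8.
Given d = 8, check d ≤ 8: YES.
Slack = (n − k + 1) − d = 0.
The code is MDS (slack = 0).
Description: the claimed parameters are [17, 10, 8]_16; such a code would be MDS (meets Singleton bound).


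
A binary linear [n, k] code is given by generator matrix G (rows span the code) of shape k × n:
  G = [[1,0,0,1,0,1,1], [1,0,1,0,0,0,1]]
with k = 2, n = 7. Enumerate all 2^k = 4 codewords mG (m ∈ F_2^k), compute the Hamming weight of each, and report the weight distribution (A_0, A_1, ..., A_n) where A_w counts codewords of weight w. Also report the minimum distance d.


Weight distribution: A_0 = 1, A_3 = 2, A_4 = 1. Minimum distance d = 3.

Enumerate all 2^2 = 4 messages m ∈ F_2^2.
For each, compute codeword c = mG in F_2^7, then tally its weight.
  m = 00 → c = 0000000, weight = 0.
  m = 10 → c = 1001011, weight = 4.
  m = 01 → c = 1010001, weight = 3.
  m = 11 → c = 0011010, weight = 3.
Tally weights:
  weight 0: 1 codewords.
  weight 3: 2 codewords.
  weight 4: 1 codewords.
Minimum distance d = smallest w > 0 with A_w > 0 = 3.
Sanity: Σ A_w = 4 = 2^2 = 4 ✓.


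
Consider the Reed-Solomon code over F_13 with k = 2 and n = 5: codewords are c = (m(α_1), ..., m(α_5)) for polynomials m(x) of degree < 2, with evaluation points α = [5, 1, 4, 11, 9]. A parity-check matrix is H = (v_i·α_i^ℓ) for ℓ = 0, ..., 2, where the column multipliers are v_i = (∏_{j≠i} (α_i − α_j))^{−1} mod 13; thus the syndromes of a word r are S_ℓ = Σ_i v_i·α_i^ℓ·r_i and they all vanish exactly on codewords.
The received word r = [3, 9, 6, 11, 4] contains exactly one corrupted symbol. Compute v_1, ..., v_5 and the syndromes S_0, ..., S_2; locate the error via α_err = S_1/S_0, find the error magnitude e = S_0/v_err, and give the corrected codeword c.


S = (3, 3, 3), error at position 2, error magnitude e = 7, c = [3, 2, 6, 11, 4].

Step 1: column multipliers v_i = (∏_{j≠i}(α_i − α_j))^{−1} mod 13.
  i = 1 (α = 5): (5−1)(5−4)(5−11)(5−9) = 4·1·(−6)·(−4) = 96 ≡ 5, so v_1 = 5^{−1} = 8 (mod 13).
  i = 2 (α = 1): (1−5)(1−4)(1−11)(1−9) = (−4)·(−3)·(−10)·(−8) = 960 ≡ 11, so v_2 = 11^{−1} = 6 (mod 13).
  i = 3 (α = 4): (4−5)(4−1)(4−11)(4−9) = (−1)·3·(−7)·(−5) = −105 ≡ 12, so v_3 = 12^{−1} = 12 (mod 13).
  i = 4 (α = 11): (11−5)(11−1)(11−4)(11−9) = 6·10·7·2 = 840 ≡ 8, so v_4 = 8^{−1} = 5 (mod 13).
  i = 5 (α = 9): (9−5)(9−1)(9−4)(9−11) = 4·8·5·(−2) = −320 ≡ 5, so v_5 = 5^{−1} = 8 (mod 13).
  v = [8, 6, 12, 5, 8].
Step 2: syndromes of r = [3, 9, 6, 11, 4] (all sums mod 13).
  S_0 = Σ v_i r_i = 8·3 + 6·9 + 12·6 + 5·11 + 8·4 = 237 ≡ 3.
  S_1 = Σ v_i α_i r_i = 8·5·3 + 6·1·9 + 12·4·6 + 5·11·11 + 8·9·4 = 1355 ≡ 3.
  α_i^2 mod 13 = [12, 1, 3, 4, 3].
  S_2 = Σ v_i α_i^2 r_i = 8·12·3 + 6·1·9 + 12·3·6 + 5·4·11 + 8·3·4 = 874 ≡ 3.
  S = (3, 3, 3) ≠ 0, so r is not a codeword (an error is present).
Step 3: locate the error. For a single error e at position i, S_ℓ = v_i·e·α_i^ℓ, so α_err = S_1/S_0.
  S_0^{−1} = 3^{−1} = 9 (mod 13), so α_err = 3·9 = 27 ≡ 1 = α_2. Error position i = 2.
  Consistency check: S_2/S_1 = 3·9 = 27 ≡ 1 = α_err ✓ (single-error assumption holds).
Step 4: error magnitude e = S_0/v_2 = S_0·∏_{j≠2}(α_2 − α_j) = 3·11 = 33 ≡ 7 (mod 13).
Step 5: correct position 2: c_2 = r_2 − e = 9 − 7 ≡ 2 (mod 13). Hence c = [3, 2, 6, 11, 4].
  Check: interpolating c through the α_i gives m(x) = 5 + 10·x (degree < 2) with m(α_i) = c_i for every i, so c is indeed a codeword.


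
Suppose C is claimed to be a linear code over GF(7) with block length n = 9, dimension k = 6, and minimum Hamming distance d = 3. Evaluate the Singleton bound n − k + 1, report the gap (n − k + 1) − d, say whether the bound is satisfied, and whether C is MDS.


Singleton RHS = n − k + 1 = 4, slack = 1, bound satisfied, not MDS.

Singleton bound: d ≤ n − k + 1.
Here n = 9, k = 6, so n − k + 1 = 4.
Given d = 3, check d ≤ 4: YES.
Slack = (n − k + 1) − d = 1.
The code is NOT MDS (slack = 1 > 0).
Description: the claimed parameters are [9, 6, 3]_7; such a code would be non-MDS.


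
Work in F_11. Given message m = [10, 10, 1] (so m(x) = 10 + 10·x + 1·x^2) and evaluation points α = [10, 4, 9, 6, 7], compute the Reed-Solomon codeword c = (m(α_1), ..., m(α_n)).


c = [1, 0, 5, 7, 8]

Message polynomial: m(x) = 10 + 10·x + 1·x^2 (mod 11).
For each evaluation point α_i, compute m(α_i) mod 11:
  α_1 = 10: Horner steps 1 → 9 → 1, so m(10) = 1.
  α_2 = 4: Horner steps 1 → 3 → 0, so m(4) = 0.
  α_3 = 9: Horner steps 1 → 8 → 5, so m(9) = 5.
  α_4 = 6: Horner steps 1 → 5 → 7, so m(6) = 7.
  α_5 = 7: Horner steps 1 → 6 → 8, so m(7) = 8.
Codeword c = [1, 0, 5, 7, 8] ∈ F_11^5.


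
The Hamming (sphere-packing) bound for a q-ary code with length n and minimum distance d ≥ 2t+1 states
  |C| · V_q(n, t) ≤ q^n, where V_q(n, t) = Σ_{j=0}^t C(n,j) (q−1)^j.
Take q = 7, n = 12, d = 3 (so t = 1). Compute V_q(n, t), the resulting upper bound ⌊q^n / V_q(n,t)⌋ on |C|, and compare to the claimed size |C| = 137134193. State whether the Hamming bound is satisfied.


V_q(n, t) = 73, q^n = 13841287201, Hamming bound = 189606673, |C| = 137134193 ≤ bound (satisfied).

Step 1: Compute V_q(n, t) = Σ_{j=0}^1 C(n, j) (q−1)^j.
  j = 0: C(12,0)·(6)^0 = 1·1 = 1.
  j = 1: C(12,1)·(6)^1 = 12·6 = 72.
  V_q(n, t) = 1 + 72 = 73.
Step 2: q^n = 7^12 = 13841287201.
Step 3: Hamming bound ⌊q^n / V_q(n,t)⌋ = ⌊13841287201/73⌋ = 189606673.
Step 4: Compare |C| = 137134193 to 189606673: satisfied.
The claimed |C| lies below the Hamming bound.


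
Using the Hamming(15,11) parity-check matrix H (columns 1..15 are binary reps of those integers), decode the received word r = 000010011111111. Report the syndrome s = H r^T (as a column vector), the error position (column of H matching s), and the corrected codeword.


s = (0, 1, 0, 1)^T, error position = 5, corrected codeword c = 000000011111111

Compute s = H r^T mod 2 one row at a time:
  s_1 = 1 + 1 + 1 + 1 + 1 + 1 + 1 + 1 = 8 ≡ 0 (mod 2).
  s_2 = 0 + 1 + 0 + 0 + 1 + 1 + 1 + 1 = 5 ≡ 1 (mod 2).
  s_3 = 0 + 0 + 0 + 0 + 1 + 1 + 1 + 1 = 4 ≡ 0 (mod 2).
  s_4 = 0 + 0 + 1 + 0 + 1 + 1 + 1 + 1 = 5 ≡ 1 (mod 2).
s = (0, 1, 0, 1)^T — this equals column 5 of H (binary 0101), so error is at position 5.
Correct: flip bit 5 of r = 000010011111111 to get c = 000000011111111.


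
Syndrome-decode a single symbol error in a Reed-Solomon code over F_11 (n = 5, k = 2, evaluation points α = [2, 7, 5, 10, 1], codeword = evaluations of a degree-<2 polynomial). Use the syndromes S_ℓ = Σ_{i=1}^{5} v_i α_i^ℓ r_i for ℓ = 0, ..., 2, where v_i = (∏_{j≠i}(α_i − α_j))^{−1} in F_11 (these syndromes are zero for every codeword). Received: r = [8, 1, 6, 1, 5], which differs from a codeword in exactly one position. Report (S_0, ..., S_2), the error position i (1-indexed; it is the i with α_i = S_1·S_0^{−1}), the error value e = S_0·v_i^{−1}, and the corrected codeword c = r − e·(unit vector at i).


S = (1, 10, 1), error at position 4, error magnitude e = 2, c = [8, 1, 6, 10, 5].

Step 1: column multipliers v_i = (∏_{j≠i}(α_i − α_j))^{−1} mod 11.
  i = 1 (α = 2): (2−7)(2−5)(2−10)(2−1) = (−5)·(−3)·(−8)·1 = −120 ≡ 1, so v_1 = 1^{−1} = 1 (mod 11).
  i = 2 (α = 7): (7−2)(7−5)(7−10)(7−1) = 5·2·(−3)·6 = −180 ≡ 7, so v_2 = 7^{−1} = 8 (mod 11).
  i = 3 (α = 5): (5−2)(5−7)(5−10)(5−1) = 3·(−2)·(−5)·4 = 120 ≡ 10, so v_3 = 10^{−1} = 10 (mod 11).
  i = 4 (α = 10): (10−2)(10−7)(10−5)(10−1) = 8·3·5·9 = 1080 ≡ 2, so v_4 = 2^{−1} = 6 (mod 11).
  i = 5 (α = 1): (1−2)(1−7)(1−5)(1−10) = (−1)·(−6)·(−4)·(−9) = 216 ≡ 7, so v_5 = 7^{−1} = 8 (mod 11).
  v = [1, 8, 10, 6, 8].
Step 2: syndromes of r = [8, 1, 6, 1, 5] (all sums mod 11).
  S_0 = Σ v_i r_i = 1·8 + 8·1 + 10·6 + 6·1 + 8·5 = 122 ≡ 1.
  S_1 = Σ v_i α_i r_i = 1·2·8 + 8·7·1 + 10·5·6 + 6·10·1 + 8·1·5 = 472 ≡ 10.
  α_i^2 mod 11 = [4, 5, 3, 1, 1].
  S_2 = Σ v_i α_i^2 r_i = 1·4·8 + 8·5·1 + 10·3·6 + 6·1·1 + 8·1·5 = 298 ≡ 1.
  S = (1, 10, 1) ≠ 0, so r is not a codeword (an error is present).
Step 3: locate the error. For a single error e at position i, S_ℓ = v_i·e·α_i^ℓ, so α_err = S_1/S_0.
  S_0^{−1} = 1^{−1} = 1 (mod 11), so α_err = 10·1 = 10 ≡ 10 = α_4. Error position i = 4.
  Consistency check: S_2/S_1 = 1·10 = 10 ≡ 10 = α_err ✓ (single-error assumption holds).
Step 4: error magnitude e = S_0/v_4 = S_0·∏_{j≠4}(α_4 − α_j) = 1·2 = 2 ≡ 2 (mod 11).
Step 5: correct position 4: c_4 = r_4 − e = 1 − 2 ≡ 10 (mod 11). Hence c = [8, 1, 6, 10, 5].
  Check: interpolating c through the α_i gives m(x) = 2 + 3·x (degree < 2) with m(α_i) = c_i for every i, so c is indeed a codeword.


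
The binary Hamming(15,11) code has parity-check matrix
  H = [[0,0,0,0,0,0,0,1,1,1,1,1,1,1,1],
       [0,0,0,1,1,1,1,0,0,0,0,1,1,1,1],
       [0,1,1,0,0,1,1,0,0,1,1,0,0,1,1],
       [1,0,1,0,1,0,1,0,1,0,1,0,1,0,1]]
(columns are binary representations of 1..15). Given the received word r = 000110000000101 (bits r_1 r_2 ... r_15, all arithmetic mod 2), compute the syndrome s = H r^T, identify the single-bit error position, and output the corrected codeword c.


s = (0, 0, 1, 1)^T, error position = 3, corrected codeword c = 001110000000101

Compute s = H r^T mod 2 one row at a time:
  s_1 = 0 + 0 + 0 + 0 + 0 + 1 + 0 + 1 = 2 ≡ 0 (mod 2).
  s_2 = 1 + 1 + 0 + 0 + 0 + 1 + 0 + 1 = 4 ≡ 0 (mod 2).
  s_3 = 0 + 0 + 0 + 0 + 0 + 0 + 0 + 1 = 1 ≡ 1 (mod 2).
  s_4 = 0 + 0 + 1 + 0 + 0 + 0 + 1 + 1 = 3 ≡ 1 (mod 2).
s = (0, 0, 1, 1)^T — this equals column 3 of H (binary 0011), so error is at position 3.
Correct: flip bit 3 of r = 000110000000101 to get c = 001110000000101.


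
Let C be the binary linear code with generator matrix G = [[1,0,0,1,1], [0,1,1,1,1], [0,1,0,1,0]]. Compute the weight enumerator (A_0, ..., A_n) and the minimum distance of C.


Weight distribution: A_0 = 1, A_2 = 2, A_3 = 4, A_4 = 1. Minimum distance d = 2.

Enumerate all 2^3 = 8 messages m ∈ F_2^3.
For each, compute codeword c = mG in F_2^5, then tally its weight.
  m = 000 → c = 00000, weight = 0.
  m = 100 → c = 10011, weight = 3.
  m = 010 → c = 01111, weight = 4.
  m = 110 → c = 11100, weight = 3.
  m = 001 → c = 01010, weight = 2.
  m = 101 → c = 11001, weight = 3.
  m = 011 → c = 00101, weight = 2.
  m = 111 → c = 10110, weight = 3.
Tally weights:
  weight 0: 1 codewords.
  weight 2: 2 codewords.
  weight 3: 4 codewords.
  weight 4: 1 codewords.
Minimum distance d = smallest w > 0 with A_w > 0 = 2.
Sanity: Σ A_w = 8 = 2^3 = 8 ✓.


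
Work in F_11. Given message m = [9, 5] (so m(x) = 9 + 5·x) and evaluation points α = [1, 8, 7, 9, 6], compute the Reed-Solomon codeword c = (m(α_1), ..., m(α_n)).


c = [3, 5, 0, 10, 6]

Message polynomial: m(x) = 9 + 5·x (mod 11).
For each evaluation point α_i, compute m(α_i) mod 11:
  α_1 = 1: Horner steps 5 → 3, so m(1) = 3.
  α_2 = 8: Horner steps 5 → 5, so m(8) = 5.
  α_3 = 7: Horner steps 5 → 0, so m(7) = 0.
  α_4 = 9: Horner steps 5 → 10, so m(9) = 10.
  α_5 = 6: Horner steps 5 → 6, so m(6) = 6.
Codeword c = [3, 5, 0, 10, 6] ∈ F_11^5.


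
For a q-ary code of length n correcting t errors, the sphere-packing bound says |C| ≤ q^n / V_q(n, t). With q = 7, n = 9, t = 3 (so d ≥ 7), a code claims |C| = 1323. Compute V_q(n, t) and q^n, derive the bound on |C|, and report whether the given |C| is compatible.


V_q(n, t) = 19495, q^n = 40353607, Hamming bound = 2069, |C| = 1323 ≤ bound (satisfied).

Step 1: Compute V_q(n, t) = Σ_{j=0}^3 C(n, j) (q−1)^j.
  j = 0: C(9,0)·(6)^0 = 1·1 = 1.
  j = 1: C(9,1)·(6)^1 = 9·6 = 54.
  j = 2: C(9,2)·(6)^2 = 36·36 = 1296.
  j = 3: C(9,3)·(6)^3 = 84·216 = 18144.
  V_q(n, t) = 1 + 54 + 1296 + 18144 = 19495.
Step 2: q^n = 7^9 = 40353607.
Step 3: Hamming bound ⌊q^n / V_q(n,t)⌋ = ⌊40353607/19495⌋ = 2069.
Step 4: Compare |C| = 1323 to 2069: satisfied.
The claimed |C| lies below the Hamming bound.


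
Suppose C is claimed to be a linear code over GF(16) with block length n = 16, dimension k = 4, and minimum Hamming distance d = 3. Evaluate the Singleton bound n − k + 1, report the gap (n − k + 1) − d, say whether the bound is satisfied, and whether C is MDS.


Singleton RHS = n − k + 1 = 13, slack = 10, bound satisfied, not MDS.

Singleton bound: d ≤ n − k + 1.
Here n = 16, k = 4, so n − k + 1 = 13.
Given d = 3, check d ≤ 13: YES.
Slack = (n − k + 1) − d = 10.
The code is NOT MDS (slack = 10 > 0).
Description: the claimed parameters are [16, 4, 3]_16; such a code would be non-MDS.


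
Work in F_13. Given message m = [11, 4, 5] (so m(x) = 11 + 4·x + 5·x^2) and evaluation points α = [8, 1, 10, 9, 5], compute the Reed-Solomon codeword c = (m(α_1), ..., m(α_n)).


c = [12, 7, 5, 10, 0]

Message polynomial: m(x) = 11 + 4·x + 5·x^2 (mod 13).
For each evaluation point α_i, compute m(α_i) mod 13:
  α_1 = 8: Horner steps 5 → 5 → 12, so m(8) = 12.
  α_2 = 1: Horner steps 5 → 9 → 7, so m(1) = 7.
  α_3 = 10: Horner steps 5 → 2 → 5, so m(10) = 5.
  α_4 = 9: Horner steps 5 → 10 → 10, so m(9) = 10.
  α_5 = 5: Horner steps 5 → 3 → 0, so m(5) = 0.
Codeword c = [12, 7, 5, 10, 0] ∈ F_13^5.


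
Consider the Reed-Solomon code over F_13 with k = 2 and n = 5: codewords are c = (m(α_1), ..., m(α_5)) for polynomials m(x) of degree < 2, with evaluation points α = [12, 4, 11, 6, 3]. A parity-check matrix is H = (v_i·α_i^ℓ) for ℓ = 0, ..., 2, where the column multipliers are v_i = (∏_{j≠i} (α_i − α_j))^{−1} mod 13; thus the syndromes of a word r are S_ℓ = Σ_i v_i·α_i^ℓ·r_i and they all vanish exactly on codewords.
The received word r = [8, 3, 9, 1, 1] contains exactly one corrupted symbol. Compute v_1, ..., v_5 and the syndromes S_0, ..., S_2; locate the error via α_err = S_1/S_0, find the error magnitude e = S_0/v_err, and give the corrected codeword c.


S = (11, 7, 8), error at position 5, error magnitude e = 10, c = [8, 3, 9, 1, 4].

Step 1: column multipliers v_i = (∏_{j≠i}(α_i − α_j))^{−1} mod 13.
  i = 1 (α = 12): (12−4)(12−11)(12−6)(12−3) = 8·1·6·9 = 432 ≡ 3, so v_1 = 3^{−1} = 9 (mod 13).
  i = 2 (α = 4): (4−12)(4−11)(4−6)(4−3) = (−8)·(−7)·(−2)·1 = −112 ≡ 5, so v_2 = 5^{−1} = 8 (mod 13).
  i = 3 (α = 11): (11−12)(11−4)(11−6)(11−3) = (−1)·7·5·8 = −280 ≡ 6, so v_3 = 6^{−1} = 11 (mod 13).
  i = 4 (α = 6): (6−12)(6−4)(6−11)(6−3) = (−6)·2·(−5)·3 = 180 ≡ 11, so v_4 = 11^{−1} = 6 (mod 13).
  i = 5 (α = 3): (3−12)(3−4)(3−11)(3−6) = (−9)·(−1)·(−8)·(−3) = 216 ≡ 8, so v_5 = 8^{−1} = 5 (mod 13).
  v = [9, 8, 11, 6, 5].
Step 2: syndromes of r = [8, 3, 9, 1, 1] (all sums mod 13).
  S_0 = Σ v_i r_i = 9·8 + 8·3 + 11·9 + 6·1 + 5·1 = 206 ≡ 11.
  S_1 = Σ v_i α_i r_i = 9·12·8 + 8·4·3 + 11·11·9 + 6·6·1 + 5·3·1 = 2100 ≡ 7.
  α_i^2 mod 13 = [1, 3, 4, 10, 9].
  S_2 = Σ v_i α_i^2 r_i = 9·1·8 + 8·3·3 + 11·4·9 + 6·10·1 + 5·9·1 = 645 ≡ 8.
  S = (11, 7, 8) ≠ 0, so r is not a codeword (an error is present).
Step 3: locate the error. For a single error e at position i, S_ℓ = v_i·e·α_i^ℓ, so α_err = S_1/S_0.
  S_0^{−1} = 11^{−1} = 6 (mod 13), so α_err = 7·6 = 42 ≡ 3 = α_5. Error position i = 5.
  Consistency check: S_2/S_1 = 8·2 = 16 ≡ 3 = α_err ✓ (single-error assumption holds).
Step 4: error magnitude e = S_0/v_5 = S_0·∏_{j≠5}(α_5 − α_j) = 11·8 = 88 ≡ 10 (mod 13).
Step 5: correct position 5: c_5 = r_5 − e = 1 − 10 ≡ 4 (mod 13). Hence c = [8, 3, 9, 1, 4].
  Check: interpolating c through the α_i gives m(x) = 7 + 12·x (degree < 2) with m(α_i) = c_i for every i, so c is indeed a codeword.


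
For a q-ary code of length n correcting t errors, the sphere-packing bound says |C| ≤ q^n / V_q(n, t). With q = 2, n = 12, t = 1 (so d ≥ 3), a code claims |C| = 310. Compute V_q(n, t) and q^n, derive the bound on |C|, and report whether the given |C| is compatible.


V_q(n, t) = 13, q^n = 4096, Hamming bound = 315, |C| = 310 ≤ bound (satisfied).

Step 1: Compute V_q(n, t) = Σ_{j=0}^1 C(n, j) (q−1)^j.
  j = 0: C(12,0)·(1)^0 = 1·1 = 1.
  j = 1: C(12,1)·(1)^1 = 12·1 = 12.
  V_q(n, t) = 1 + 12 = 13.
Step 2: q^n = 2^12 = 4096.
Step 3: Hamming bound ⌊q^n / V_q(n,t)⌋ = ⌊4096/13⌋ = 315.
Step 4: Compare |C| = 310 to 315: satisfied.
The claimed |C| lies below the Hamming bound.


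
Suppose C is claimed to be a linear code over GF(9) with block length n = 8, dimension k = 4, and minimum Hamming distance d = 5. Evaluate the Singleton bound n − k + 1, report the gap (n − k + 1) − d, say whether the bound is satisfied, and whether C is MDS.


Singleton RHS = n − k + 1 = 5, slack = 0, bound satisfied, MDS.

Singleton bound: d ≤ n − k + 1.
Here n = 8, k = 4, so n − k + 1 = 5.
Given d = 5, check d ≤ 5: YES.
Slack = (n − k + 1) − d = 0.
The code is MDS (slack = 0).
Description: the claimed parameters are [8, 4, 5]_9; such a code would be MDS (meets Singleton bound).


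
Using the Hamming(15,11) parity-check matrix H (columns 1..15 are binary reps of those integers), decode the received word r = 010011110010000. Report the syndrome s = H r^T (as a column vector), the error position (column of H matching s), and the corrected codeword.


s = (0, 1, 0, 1)^T, error position = 5, corrected codeword c = 010001110010000

Compute s = H r^T mod 2 one row at a time:
  s_1 = 1 + 0 + 0 + 1 + 0 + 0 + 0 + 0 = 2 ≡ 0 (mod 2).
  s_2 = 0 + 1 + 1 + 1 + 0 + 0 + 0 + 0 = 3 ≡ 1 (mod 2).
  s_3 = 1 + 0 + 1 + 1 + 0 + 1 + 0 + 0 = 4 ≡ 0 (mod 2).
  s_4 = 0 + 0 + 1 + 1 + 0 + 1 + 0 + 0 = 3 ≡ 1 (mod 2).
s = (0, 1, 0, 1)^T — this equals column 5 of H (binary 0101), so error is at position 5.
Correct: flip bit 5 of r = 010011110010000 to get c = 010001110010000.


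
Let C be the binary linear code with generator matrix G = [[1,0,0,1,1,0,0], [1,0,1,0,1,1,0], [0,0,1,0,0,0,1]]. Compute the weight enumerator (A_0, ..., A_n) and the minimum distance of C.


Weight distribution: A_0 = 1, A_2 = 1, A_3 = 3, A_4 = 2, A_5 = 1. Minimum distance d = 2.

Enumerate all 2^3 = 8 messages m ∈ F_2^3.
For each, compute codeword c = mG in F_2^7, then tally its weight.
  m = 000 → c = 0000000, weight = 0.
  m = 100 → c = 1001100, weight = 3.
  m = 010 → c = 1010110, weight = 4.
  m = 110 → c = 0011010, weight = 3.
  m = 001 → c = 0010001, weight = 2.
  m = 101 → c = 1011101, weight = 5.
  m = 011 → c = 1000111, weight = 4.
  m = 111 → c = 0001011, weight = 3.
Tally weights:
  weight 0: 1 codewords.
  weight 2: 1 codewords.
  weight 3: 3 codewords.
  weight 4: 2 codewords.
  weight 5: 1 codewords.
Minimum distance d = smallest w > 0 with A_w > 0 = 2.
Sanity: Σ A_w = 8 = 2^3 = 8 ✓.


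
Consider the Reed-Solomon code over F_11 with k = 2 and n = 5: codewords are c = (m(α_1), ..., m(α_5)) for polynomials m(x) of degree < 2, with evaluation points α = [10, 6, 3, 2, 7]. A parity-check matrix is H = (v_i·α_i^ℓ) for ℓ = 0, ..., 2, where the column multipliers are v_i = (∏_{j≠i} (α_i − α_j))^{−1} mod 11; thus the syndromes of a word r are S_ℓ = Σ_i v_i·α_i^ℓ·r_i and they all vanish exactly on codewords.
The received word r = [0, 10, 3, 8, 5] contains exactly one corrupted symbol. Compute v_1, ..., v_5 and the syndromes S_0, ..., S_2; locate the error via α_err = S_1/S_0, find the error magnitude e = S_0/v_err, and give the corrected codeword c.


S = (10, 1, 10), error at position 1, error magnitude e = 10, c = [1, 10, 3, 8, 5].

Step 1: column multipliers v_i = (∏_{j≠i}(α_i − α_j))^{−1} mod 11.
  i = 1 (α = 10): (10−6)(10−3)(10−2)(10−7) = 4·7·8·3 = 672 ≡ 1, so v_1 = 1^{−1} = 1 (mod 11).
  i = 2 (α = 6): (6−10)(6−3)(6−2)(6−7) = (−4)·3·4·(−1) = 48 ≡ 4, so v_2 = 4^{−1} = 3 (mod 11).
  i = 3 (α = 3): (3−10)(3−6)(3−2)(3−7) = (−7)·(−3)·1·(−4) = −84 ≡ 4, so v_3 = 4^{−1} = 3 (mod 11).
  i = 4 (α = 2): (2−10)(2−6)(2−3)(2−7) = (−8)·(−4)·(−1)·(−5) = 160 ≡ 6, so v_4 = 6^{−1} = 2 (mod 11).
  i = 5 (α = 7): (7−10)(7−6)(7−3)(7−2) = (−3)·1·4·5 = −60 ≡ 6, so v_5 = 6^{−1} = 2 (mod 11).
  v = [1, 3, 3, 2, 2].
Step 2: syndromes of r = [0, 10, 3, 8, 5] (all sums mod 11).
  S_0 = Σ v_i r_i = 1·0 + 3·10 + 3·3 + 2·8 + 2·5 = 65 ≡ 10.
  S_1 = Σ v_i α_i r_i = 1·10·0 + 3·6·10 + 3·3·3 + 2·2·8 + 2·7·5 = 309 ≡ 1.
  α_i^2 mod 11 = [1, 3, 9, 4, 5].
  S_2 = Σ v_i α_i^2 r_i = 1·1·0 + 3·3·10 + 3·9·3 + 2·4·8 + 2·5·5 = 285 ≡ 10.
  S = (10, 1, 10) ≠ 0, so r is not a codeword (an error is present).
Step 3: locate the error. For a single error e at position i, S_ℓ = v_i·e·α_i^ℓ, so α_err = S_1/S_0.
  S_0^{−1} = 10^{−1} = 10 (mod 11), so α_err = 1·10 = 10 ≡ 10 = α_1. Error position i = 1.
  Consistency check: S_2/S_1 = 10·1 = 10 ≡ 10 = α_err ✓ (single-error assumption holds).
Step 4: error magnitude e = S_0/v_1 = S_0·∏_{j≠1}(α_1 − α_j) = 10·1 = 10 ≡ 10 (mod 11).
Step 5: correct position 1: c_1 = r_1 − e = 0 − 10 ≡ 1 (mod 11). Hence c = [1, 10, 3, 8, 5].
  Check: interpolating c through the α_i gives m(x) = 7 + 6·x (degree < 2) with m(α_i) = c_i for every i, so c is indeed a codeword.
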